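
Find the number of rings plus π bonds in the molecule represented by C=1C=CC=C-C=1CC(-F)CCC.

Molecular formula from the SMILES: C11H15F.
DoU = (2C + 2 + N − H − X)/2 = (2·11 + 2 + 0 − 15 − 1)/2 = 8/2 = 4.
(Structurally: 1 ring(s) + 3 π bond(s) = 4.)

4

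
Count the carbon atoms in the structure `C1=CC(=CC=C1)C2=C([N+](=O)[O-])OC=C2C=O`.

The symbol for carbon appears 11 times in the SMILES.

11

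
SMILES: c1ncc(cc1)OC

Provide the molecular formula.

Heavy atoms from the SMILES: 6 C, 1 N, 1 O.
Implicit hydrogens by atom environment:
  4 × C (aromatic): 1 H each → 4
  1 × C: 3 H
  1 × C (aromatic): no H
  1 × N (aromatic): no H
  1 × O: no H
  Total hydrogens = 7.
Molecular formula: C6H7NO

C6H7NO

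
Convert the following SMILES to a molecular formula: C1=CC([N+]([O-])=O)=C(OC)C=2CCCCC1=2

C11H13NO3

Heavy atoms from the SMILES: 11 C, 1 N, 3 O.
Implicit hydrogens by atom environment:
  4 × C: 2 H each → 8
  4 × C (aromatic): no H
  2 × C (aromatic): 1 H each → 2
  2 × O: no H
  1 × C: 3 H
  1 × N (charge +1): no H
  1 × O (charge -1): no H
  Total hydrogens = 13.
Molecular formula: C11H13NO3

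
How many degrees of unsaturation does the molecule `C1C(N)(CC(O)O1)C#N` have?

3

Molecular formula from the SMILES: C5H8N2O2.
DoU = (2C + 2 + N − H − X)/2 = (2·5 + 2 + 2 − 8 − 0)/2 = 6/2 = 3.
(Structurally: 1 ring(s) + 2 π bond(s) = 3.)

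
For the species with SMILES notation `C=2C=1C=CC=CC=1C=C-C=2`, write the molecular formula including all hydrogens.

Heavy atoms from the SMILES: 10 C.
Implicit hydrogens by atom environment:
  8 × C (aromatic): 1 H each → 8
  2 × C (aromatic): no H
  Total hydrogens = 8.
Molecular formula: C10H8

C10H8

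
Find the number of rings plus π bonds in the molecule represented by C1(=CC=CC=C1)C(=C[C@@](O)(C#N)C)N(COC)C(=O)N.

Molecular formula from the SMILES: C14H17N3O3.
DoU = (2C + 2 + N − H − X)/2 = (2·14 + 2 + 3 − 17 − 0)/2 = 16/2 = 8.
(Structurally: 1 ring(s) + 7 π bond(s) = 8.)

8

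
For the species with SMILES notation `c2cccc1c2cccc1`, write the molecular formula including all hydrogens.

C10H8

Heavy atoms from the SMILES: 10 C.
Implicit hydrogens by atom environment:
  8 × C (aromatic): 1 H each → 8
  2 × C (aromatic): no H
  Total hydrogens = 8.
Molecular formula: C10H8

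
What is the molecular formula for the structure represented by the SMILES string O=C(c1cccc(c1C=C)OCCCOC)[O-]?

Heavy atoms from the SMILES: 13 C, 4 O.
Implicit hydrogens by atom environment:
  4 × C: 2 H each → 8
  3 × C (aromatic): 1 H each → 3
  3 × C (aromatic): no H
  3 × O: no H
  1 × C: 3 H
  1 × C: 1 H
  1 × C: no H
  1 × O (charge -1): no H
  Total hydrogens = 15.
Net charge -1.
Molecular formula: C13H15O4-

C13H15O4-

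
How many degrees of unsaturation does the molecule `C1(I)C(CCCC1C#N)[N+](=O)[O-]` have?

4

Molecular formula from the SMILES: C7H9IN2O2.
DoU = (2C + 2 + N − H − X)/2 = (2·7 + 2 + 2 − 9 − 1)/2 = 8/2 = 4.
(Structurally: 1 ring(s) + 3 π bond(s) = 4.)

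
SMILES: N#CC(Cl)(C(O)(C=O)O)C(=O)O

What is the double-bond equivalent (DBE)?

Molecular formula from the SMILES: C5H4ClNO5.
DoU = (2C + 2 + N − H − X)/2 = (2·5 + 2 + 1 − 4 − 1)/2 = 8/2 = 4.
(Structurally: 0 ring(s) + 4 π bond(s) = 4.)

4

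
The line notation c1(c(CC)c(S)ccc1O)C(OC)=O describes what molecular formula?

Heavy atoms from the SMILES: 10 C, 3 O, 1 S.
Implicit hydrogens by atom environment:
  4 × C (aromatic): no H
  2 × C: 3 H each → 6
  2 × C (aromatic): 1 H each → 2
  2 × O: no H
  1 × C: 2 H
  1 × C: no H
  1 × O: 1 H
  1 × S: 1 H
  Total hydrogens = 12.
Molecular formula: C10H12O3S

C10H12O3S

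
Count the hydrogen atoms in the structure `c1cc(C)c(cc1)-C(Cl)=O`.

7

Hydrogens are implicit in SMILES; fill each atom to its normal valence:
  4 × C (aromatic): 1 H each → 4
  2 × C (aromatic): no H
  1 × C: 3 H
  1 × C: no H
  1 × Cl: no H
  1 × O: no H
  Total hydrogens = 7.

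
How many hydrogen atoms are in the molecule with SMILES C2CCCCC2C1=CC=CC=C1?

Hydrogens are implicit in SMILES; fill each atom to its normal valence:
  5 × C: 2 H each → 10
  5 × C (aromatic): 1 H each → 5
  1 × C: 1 H
  1 × C (aromatic): no H
  Total hydrogens = 16.

16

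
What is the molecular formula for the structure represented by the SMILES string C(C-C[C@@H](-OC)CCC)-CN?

Heavy atoms from the SMILES: 9 C, 1 N, 1 O.
Implicit hydrogens by atom environment:
  6 × C: 2 H each → 12
  2 × C: 3 H each → 6
  1 × C: 1 H
  1 × N: 2 H
  1 × O: no H
  Total hydrogens = 21.
Molecular formula: C9H21NO

C9H21NO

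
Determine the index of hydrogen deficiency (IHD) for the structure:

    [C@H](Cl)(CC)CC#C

2

Molecular formula from the SMILES: C6H9Cl.
DoU = (2C + 2 + N − H − X)/2 = (2·6 + 2 + 0 − 9 − 1)/2 = 4/2 = 2.
(Structurally: 0 ring(s) + 2 π bond(s) = 2.)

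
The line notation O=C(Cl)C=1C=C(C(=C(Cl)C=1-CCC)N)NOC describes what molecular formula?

Heavy atoms from the SMILES: 11 C, 2 Cl, 2 N, 2 O.
Implicit hydrogens by atom environment:
  5 × C (aromatic): no H
  2 × C: 3 H each → 6
  2 × C: 2 H each → 4
  2 × Cl: no H
  2 × O: no H
  1 × C (aromatic): 1 H
  1 × C: no H
  1 × N: 2 H
  1 × N: 1 H
  Total hydrogens = 14.
Molecular formula: C11H14Cl2N2O2

C11H14Cl2N2O2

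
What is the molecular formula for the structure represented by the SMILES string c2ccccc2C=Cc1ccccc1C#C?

C16H12

Heavy atoms from the SMILES: 16 C.
Implicit hydrogens by atom environment:
  9 × C (aromatic): 1 H each → 9
  3 × C: 1 H each → 3
  3 × C (aromatic): no H
  1 × C: no H
  Total hydrogens = 12.
Molecular formula: C16H12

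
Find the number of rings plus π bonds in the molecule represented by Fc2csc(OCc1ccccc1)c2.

Molecular formula from the SMILES: C11H9FOS.
DoU = (2C + 2 + N − H − X)/2 = (2·11 + 2 + 0 − 9 − 1)/2 = 14/2 = 7.
(Structurally: 2 ring(s) + 5 π bond(s) = 7.)

7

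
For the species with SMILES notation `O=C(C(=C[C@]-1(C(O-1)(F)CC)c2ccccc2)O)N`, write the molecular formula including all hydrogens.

Heavy atoms from the SMILES: 13 C, 1 F, 1 N, 3 O.
Implicit hydrogens by atom environment:
  5 × C (aromatic): 1 H each → 5
  4 × C: no H
  2 × O: no H
  1 × C: 3 H
  1 × C: 2 H
  1 × C: 1 H
  1 × C (aromatic): no H
  1 × F: no H
  1 × N: 2 H
  1 × O: 1 H
  Total hydrogens = 14.
Molecular formula: C13H14FNO3

C13H14FNO3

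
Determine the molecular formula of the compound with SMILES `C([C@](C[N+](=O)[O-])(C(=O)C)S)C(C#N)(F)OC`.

C8H11FN2O4S

Heavy atoms from the SMILES: 8 C, 1 F, 2 N, 4 O, 1 S.
Implicit hydrogens by atom environment:
  4 × C: no H
  3 × O: no H
  2 × C: 3 H each → 6
  2 × C: 2 H each → 4
  1 × F: no H
  1 × N: no H
  1 × N (charge +1): no H
  1 × O (charge -1): no H
  1 × S: 1 H
  Total hydrogens = 11.
Molecular formula: C8H11FN2O4S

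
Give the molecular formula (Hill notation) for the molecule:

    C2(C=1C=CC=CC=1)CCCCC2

C12H16

Heavy atoms from the SMILES: 12 C.
Implicit hydrogens by atom environment:
  5 × C: 2 H each → 10
  5 × C (aromatic): 1 H each → 5
  1 × C: 1 H
  1 × C (aromatic): no H
  Total hydrogens = 16.
Molecular formula: C12H16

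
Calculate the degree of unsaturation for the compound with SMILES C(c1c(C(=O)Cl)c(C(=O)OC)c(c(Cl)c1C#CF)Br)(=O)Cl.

Molecular formula from the SMILES: C12H3BrCl3FO4.
DoU = (2C + 2 + N − H − X)/2 = (2·12 + 2 + 0 − 3 − 5)/2 = 18/2 = 9.
(Structurally: 1 ring(s) + 8 π bond(s) = 9.)

9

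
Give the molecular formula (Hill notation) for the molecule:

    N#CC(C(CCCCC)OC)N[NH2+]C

C10H22N3O+

Heavy atoms from the SMILES: 10 C, 3 N, 1 O.
Implicit hydrogens by atom environment:
  4 × C: 2 H each → 8
  3 × C: 3 H each → 9
  2 × C: 1 H each → 2
  1 × C: no H
  1 × N (charge +1): 2 H
  1 × N: 1 H
  1 × N: no H
  1 × O: no H
  Total hydrogens = 22.
Net charge +1.
Molecular formula: C10H22N3O+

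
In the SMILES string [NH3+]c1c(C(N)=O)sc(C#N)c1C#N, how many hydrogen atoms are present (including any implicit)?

Hydrogens are implicit in SMILES; fill each atom to its normal valence:
  4 × C (aromatic): no H
  3 × C: no H
  2 × N: no H
  1 × N (charge +1): 3 H
  1 × N: 2 H
  1 × O: no H
  1 × S (aromatic): no H
  Total hydrogens = 5.

5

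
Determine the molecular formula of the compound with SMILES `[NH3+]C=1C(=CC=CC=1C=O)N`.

Heavy atoms from the SMILES: 7 C, 2 N, 1 O.
Implicit hydrogens by atom environment:
  3 × C (aromatic): 1 H each → 3
  3 × C (aromatic): no H
  1 × C: 1 H
  1 × N (charge +1): 3 H
  1 × N: 2 H
  1 × O: no H
  Total hydrogens = 9.
Net charge +1.
Molecular formula: C7H9N2O+

C7H9N2O+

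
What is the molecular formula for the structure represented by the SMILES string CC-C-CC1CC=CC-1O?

Heavy atoms from the SMILES: 9 C, 1 O.
Implicit hydrogens by atom environment:
  4 × C: 2 H each → 8
  4 × C: 1 H each → 4
  1 × C: 3 H
  1 × O: 1 H
  Total hydrogens = 16.
Molecular formula: C9H16O

C9H16O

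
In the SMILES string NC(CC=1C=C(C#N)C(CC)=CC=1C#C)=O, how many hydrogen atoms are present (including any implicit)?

Hydrogens are implicit in SMILES; fill each atom to its normal valence:
  4 × C (aromatic): no H
  3 × C: no H
  2 × C: 2 H each → 4
  2 × C (aromatic): 1 H each → 2
  1 × C: 3 H
  1 × C: 1 H
  1 × N: 2 H
  1 × N: no H
  1 × O: no H
  Total hydrogens = 12.

12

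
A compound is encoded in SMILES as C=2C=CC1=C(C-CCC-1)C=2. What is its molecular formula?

Heavy atoms from the SMILES: 10 C.
Implicit hydrogens by atom environment:
  4 × C: 2 H each → 8
  4 × C (aromatic): 1 H each → 4
  2 × C (aromatic): no H
  Total hydrogens = 12.
Molecular formula: C10H12

C10H12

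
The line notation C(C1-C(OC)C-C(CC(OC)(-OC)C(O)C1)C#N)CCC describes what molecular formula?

Heavy atoms from the SMILES: 16 C, 1 N, 4 O.
Implicit hydrogens by atom environment:
  6 × C: 2 H each → 12
  4 × C: 3 H each → 12
  4 × C: 1 H each → 4
  3 × O: no H
  2 × C: no H
  1 × N: no H
  1 × O: 1 H
  Total hydrogens = 29.
Molecular formula: C16H29NO4

C16H29NO4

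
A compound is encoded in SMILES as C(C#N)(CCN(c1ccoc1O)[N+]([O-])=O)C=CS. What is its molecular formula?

Heavy atoms from the SMILES: 10 C, 3 N, 4 O, 1 S.
Implicit hydrogens by atom environment:
  3 × C: 1 H each → 3
  2 × C: 2 H each → 4
  2 × C (aromatic): 1 H each → 2
  2 × C (aromatic): no H
  2 × N: no H
  1 × C: no H
  1 × N (charge +1): no H
  1 × O: 1 H
  1 × O (aromatic): no H
  1 × O: no H
  1 × O (charge -1): no H
  1 × S: 1 H
  Total hydrogens = 11.
Molecular formula: C10H11N3O4S

C10H11N3O4S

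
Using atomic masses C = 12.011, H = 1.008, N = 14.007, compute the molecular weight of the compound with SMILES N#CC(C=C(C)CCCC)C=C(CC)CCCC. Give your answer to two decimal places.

Molecular formula: C17H29N.
M = 17×12.011 + 29×1.008 + 1×14.007 = 247.43 g/mol.

247.43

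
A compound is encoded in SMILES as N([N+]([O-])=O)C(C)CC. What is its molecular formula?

C4H10N2O2

Heavy atoms from the SMILES: 4 C, 2 N, 2 O.
Implicit hydrogens by atom environment:
  2 × C: 3 H each → 6
  1 × C: 2 H
  1 × C: 1 H
  1 × N: 1 H
  1 × N (charge +1): no H
  1 × O: no H
  1 × O (charge -1): no H
  Total hydrogens = 10.
Molecular formula: C4H10N2O2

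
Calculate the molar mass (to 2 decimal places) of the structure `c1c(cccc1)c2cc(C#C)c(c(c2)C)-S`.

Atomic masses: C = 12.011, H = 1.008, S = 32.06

224.32

Molecular formula: C15H12S.
M = 15×12.011 + 12×1.008 + 1×32.06 = 224.32 g/mol.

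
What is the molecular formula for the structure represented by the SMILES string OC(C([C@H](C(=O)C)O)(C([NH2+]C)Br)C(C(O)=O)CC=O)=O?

Heavy atoms from the SMILES: 1 Br, 11 C, 1 N, 7 O.
Implicit hydrogens by atom environment:
  4 × C: 1 H each → 4
  4 × C: no H
  4 × O: no H
  3 × O: 1 H each → 3
  2 × C: 3 H each → 6
  1 × Br: no H
  1 × C: 2 H
  1 × N (charge +1): 2 H
  Total hydrogens = 17.
Net charge +1.
Molecular formula: C11H17BrNO7+

C11H17BrNO7+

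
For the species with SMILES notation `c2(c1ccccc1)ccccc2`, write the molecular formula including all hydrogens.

C12H10

Heavy atoms from the SMILES: 12 C.
Implicit hydrogens by atom environment:
  10 × C (aromatic): 1 H each → 10
  2 × C (aromatic): no H
  Total hydrogens = 10.
Molecular formula: C12H10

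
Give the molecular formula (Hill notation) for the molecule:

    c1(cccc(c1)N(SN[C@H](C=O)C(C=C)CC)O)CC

Heavy atoms from the SMILES: 15 C, 2 N, 2 O, 1 S.
Implicit hydrogens by atom environment:
  4 × C: 1 H each → 4
  4 × C (aromatic): 1 H each → 4
  3 × C: 2 H each → 6
  2 × C: 3 H each → 6
  2 × C (aromatic): no H
  1 × N: 1 H
  1 × N: no H
  1 × O: 1 H
  1 × O: no H
  1 × S: no H
  Total hydrogens = 22.
Molecular formula: C15H22N2O2S

C15H22N2O2S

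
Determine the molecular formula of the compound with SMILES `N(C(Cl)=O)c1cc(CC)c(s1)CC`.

Heavy atoms from the SMILES: 9 C, 1 Cl, 1 N, 1 O, 1 S.
Implicit hydrogens by atom environment:
  3 × C (aromatic): no H
  2 × C: 3 H each → 6
  2 × C: 2 H each → 4
  1 × C (aromatic): 1 H
  1 × C: no H
  1 × Cl: no H
  1 × N: 1 H
  1 × O: no H
  1 × S (aromatic): no H
  Total hydrogens = 12.
Molecular formula: C9H12ClNOS

C9H12ClNOS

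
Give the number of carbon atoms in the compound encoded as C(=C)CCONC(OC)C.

The symbol for carbon appears 7 times in the SMILES.

7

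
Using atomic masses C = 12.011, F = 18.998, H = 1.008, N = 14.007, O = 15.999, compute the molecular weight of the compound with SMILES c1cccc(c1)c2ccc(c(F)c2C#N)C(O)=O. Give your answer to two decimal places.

241.22

Molecular formula: C14H8FNO2.
M = 14×12.011 + 1×18.998 + 8×1.008 + 1×14.007 + 2×15.999 = 241.22 g/mol.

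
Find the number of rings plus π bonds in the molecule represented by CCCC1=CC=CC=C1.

Molecular formula from the SMILES: C9H12.
DoU = (2C + 2 + N − H − X)/2 = (2·9 + 2 + 0 − 12 − 0)/2 = 8/2 = 4.
(Structurally: 1 ring(s) + 3 π bond(s) = 4.)

4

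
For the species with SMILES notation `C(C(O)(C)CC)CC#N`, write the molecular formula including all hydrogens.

Heavy atoms from the SMILES: 7 C, 1 N, 1 O.
Implicit hydrogens by atom environment:
  3 × C: 2 H each → 6
  2 × C: 3 H each → 6
  2 × C: no H
  1 × N: no H
  1 × O: 1 H
  Total hydrogens = 13.
Molecular formula: C7H13NO

C7H13NO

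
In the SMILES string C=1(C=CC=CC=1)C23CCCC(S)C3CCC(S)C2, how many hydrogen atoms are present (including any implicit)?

22

Hydrogens are implicit in SMILES; fill each atom to its normal valence:
  6 × C: 2 H each → 12
  5 × C (aromatic): 1 H each → 5
  3 × C: 1 H each → 3
  2 × S: 1 H each → 2
  1 × C: no H
  1 × C (aromatic): no H
  Total hydrogens = 22.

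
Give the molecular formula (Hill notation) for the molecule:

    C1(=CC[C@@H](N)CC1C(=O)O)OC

Heavy atoms from the SMILES: 8 C, 1 N, 3 O.
Implicit hydrogens by atom environment:
  3 × C: 1 H each → 3
  2 × C: 2 H each → 4
  2 × C: no H
  2 × O: no H
  1 × C: 3 H
  1 × N: 2 H
  1 × O: 1 H
  Total hydrogens = 13.
Molecular formula: C8H13NO3

C8H13NO3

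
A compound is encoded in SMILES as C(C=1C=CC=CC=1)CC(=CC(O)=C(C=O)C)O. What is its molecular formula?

Heavy atoms from the SMILES: 14 C, 3 O.
Implicit hydrogens by atom environment:
  5 × C (aromatic): 1 H each → 5
  3 × C: no H
  2 × C: 2 H each → 4
  2 × C: 1 H each → 2
  2 × O: 1 H each → 2
  1 × C: 3 H
  1 × C (aromatic): no H
  1 × O: no H
  Total hydrogens = 16.
Molecular formula: C14H16O3

C14H16O3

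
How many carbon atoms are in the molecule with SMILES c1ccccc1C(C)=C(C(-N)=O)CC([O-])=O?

The symbol for carbon appears 12 times in the SMILES. Lowercase c denotes aromatic carbon and counts toward C.

12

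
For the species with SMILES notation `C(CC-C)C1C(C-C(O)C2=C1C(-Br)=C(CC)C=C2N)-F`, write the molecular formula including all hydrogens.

C16H23BrFNO

Heavy atoms from the SMILES: 1 Br, 16 C, 1 F, 1 N, 1 O.
Implicit hydrogens by atom environment:
  5 × C: 2 H each → 10
  5 × C (aromatic): no H
  3 × C: 1 H each → 3
  2 × C: 3 H each → 6
  1 × Br: no H
  1 × C (aromatic): 1 H
  1 × F: no H
  1 × N: 2 H
  1 × O: 1 H
  Total hydrogens = 23.
Molecular formula: C16H23BrFNO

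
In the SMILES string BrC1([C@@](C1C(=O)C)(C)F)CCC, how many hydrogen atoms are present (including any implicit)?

14

Hydrogens are implicit in SMILES; fill each atom to its normal valence:
  3 × C: 3 H each → 9
  3 × C: no H
  2 × C: 2 H each → 4
  1 × Br: no H
  1 × C: 1 H
  1 × F: no H
  1 × O: no H
  Total hydrogens = 14.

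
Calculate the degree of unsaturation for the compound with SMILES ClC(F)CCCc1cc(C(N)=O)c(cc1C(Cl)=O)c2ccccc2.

10

Molecular formula from the SMILES: C18H16Cl2FNO2.
DoU = (2C + 2 + N − H − X)/2 = (2·18 + 2 + 1 − 16 − 3)/2 = 20/2 = 10.
(Structurally: 2 ring(s) + 8 π bond(s) = 10.)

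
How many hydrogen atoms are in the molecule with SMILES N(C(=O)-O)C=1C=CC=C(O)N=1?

6

Hydrogens are implicit in SMILES; fill each atom to its normal valence:
  3 × C (aromatic): 1 H each → 3
  2 × C (aromatic): no H
  2 × O: 1 H each → 2
  1 × C: no H
  1 × N: 1 H
  1 × N (aromatic): no H
  1 × O: no H
  Total hydrogens = 6.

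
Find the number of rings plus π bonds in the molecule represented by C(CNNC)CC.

Molecular formula from the SMILES: C5H14N2.
DoU = (2C + 2 + N − H − X)/2 = (2·5 + 2 + 2 − 14 − 0)/2 = 0/2 = 0.
(Structurally: 0 ring(s) + 0 π bond(s) = 0.)

0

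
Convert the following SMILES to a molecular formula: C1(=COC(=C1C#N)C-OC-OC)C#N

C9H8N2O3

Heavy atoms from the SMILES: 9 C, 2 N, 3 O.
Implicit hydrogens by atom environment:
  3 × C (aromatic): no H
  2 × C: 2 H each → 4
  2 × C: no H
  2 × N: no H
  2 × O: no H
  1 × C: 3 H
  1 × C (aromatic): 1 H
  1 × O (aromatic): no H
  Total hydrogens = 8.
Molecular formula: C9H8N2O3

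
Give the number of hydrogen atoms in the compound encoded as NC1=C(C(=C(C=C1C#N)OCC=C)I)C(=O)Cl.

8

Hydrogens are implicit in SMILES; fill each atom to its normal valence:
  5 × C (aromatic): no H
  2 × C: 2 H each → 4
  2 × C: no H
  2 × O: no H
  1 × C (aromatic): 1 H
  1 × C: 1 H
  1 × Cl: no H
  1 × I: no H
  1 × N: 2 H
  1 × N: no H
  Total hydrogens = 8.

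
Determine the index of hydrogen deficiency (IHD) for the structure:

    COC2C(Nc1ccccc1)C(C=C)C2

Molecular formula from the SMILES: C13H17NO.
DoU = (2C + 2 + N − H − X)/2 = (2·13 + 2 + 1 − 17 − 0)/2 = 12/2 = 6.
(Structurally: 2 ring(s) + 4 π bond(s) = 6.)

6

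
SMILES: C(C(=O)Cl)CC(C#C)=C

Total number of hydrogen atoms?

Hydrogens are implicit in SMILES; fill each atom to its normal valence:
  3 × C: 2 H each → 6
  3 × C: no H
  1 × C: 1 H
  1 × Cl: no H
  1 × O: no H
  Total hydrogens = 7.

7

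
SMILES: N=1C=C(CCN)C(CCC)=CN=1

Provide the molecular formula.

Heavy atoms from the SMILES: 9 C, 3 N.
Implicit hydrogens by atom environment:
  4 × C: 2 H each → 8
  2 × C (aromatic): 1 H each → 2
  2 × C (aromatic): no H
  2 × N (aromatic): no H
  1 × C: 3 H
  1 × N: 2 H
  Total hydrogens = 15.
Molecular formula: C9H15N3

C9H15N3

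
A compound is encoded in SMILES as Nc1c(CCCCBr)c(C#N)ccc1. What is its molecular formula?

Heavy atoms from the SMILES: 1 Br, 11 C, 2 N.
Implicit hydrogens by atom environment:
  4 × C: 2 H each → 8
  3 × C (aromatic): 1 H each → 3
  3 × C (aromatic): no H
  1 × Br: no H
  1 × C: no H
  1 × N: 2 H
  1 × N: no H
  Total hydrogens = 13.
Molecular formula: C11H13BrN2

C11H13BrN2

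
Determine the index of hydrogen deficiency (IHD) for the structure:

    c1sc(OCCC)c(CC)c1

3

Molecular formula from the SMILES: C9H14OS.
DoU = (2C + 2 + N − H − X)/2 = (2·9 + 2 + 0 − 14 − 0)/2 = 6/2 = 3.
(Structurally: 1 ring(s) + 2 π bond(s) = 3.)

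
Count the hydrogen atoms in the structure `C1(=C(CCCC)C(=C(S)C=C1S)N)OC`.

Hydrogens are implicit in SMILES; fill each atom to its normal valence:
  5 × C (aromatic): no H
  3 × C: 2 H each → 6
  2 × C: 3 H each → 6
  2 × S: 1 H each → 2
  1 × C (aromatic): 1 H
  1 × N: 2 H
  1 × O: no H
  Total hydrogens = 17.

17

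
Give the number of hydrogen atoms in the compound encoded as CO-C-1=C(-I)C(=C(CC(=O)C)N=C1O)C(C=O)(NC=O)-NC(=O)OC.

Hydrogens are implicit in SMILES; fill each atom to its normal valence:
  6 × O: no H
  5 × C (aromatic): no H
  3 × C: 3 H each → 9
  3 × C: no H
  2 × C: 1 H each → 2
  2 × N: 1 H each → 2
  1 × C: 2 H
  1 × I: no H
  1 × N (aromatic): no H
  1 × O: 1 H
  Total hydrogens = 16.

16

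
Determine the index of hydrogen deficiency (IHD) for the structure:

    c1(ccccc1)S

Molecular formula from the SMILES: C6H6S.
DoU = (2C + 2 + N − H − X)/2 = (2·6 + 2 + 0 − 6 − 0)/2 = 8/2 = 4.
(Structurally: 1 ring(s) + 3 π bond(s) = 4.)

4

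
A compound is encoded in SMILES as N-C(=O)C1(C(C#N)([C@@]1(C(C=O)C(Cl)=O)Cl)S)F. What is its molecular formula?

Heavy atoms from the SMILES: 8 C, 2 Cl, 1 F, 2 N, 3 O, 1 S.
Implicit hydrogens by atom environment:
  6 × C: no H
  3 × O: no H
  2 × C: 1 H each → 2
  2 × Cl: no H
  1 × F: no H
  1 × N: 2 H
  1 × N: no H
  1 × S: 1 H
  Total hydrogens = 5.
Molecular formula: C8H5Cl2FN2O3S

C8H5Cl2FN2O3S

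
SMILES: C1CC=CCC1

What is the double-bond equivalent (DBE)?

Molecular formula from the SMILES: C6H10.
DoU = (2C + 2 + N − H − X)/2 = (2·6 + 2 + 0 − 10 − 0)/2 = 4/2 = 2.
(Structurally: 1 ring(s) + 1 π bond(s) = 2.)

2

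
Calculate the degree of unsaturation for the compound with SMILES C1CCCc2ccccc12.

5

Molecular formula from the SMILES: C10H12.
DoU = (2C + 2 + N − H − X)/2 = (2·10 + 2 + 0 − 12 − 0)/2 = 10/2 = 5.
(Structurally: 2 ring(s) + 3 π bond(s) = 5.)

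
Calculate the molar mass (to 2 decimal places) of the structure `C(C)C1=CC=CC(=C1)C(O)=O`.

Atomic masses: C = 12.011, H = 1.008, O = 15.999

150.18

Molecular formula: C9H10O2.
M = 9×12.011 + 10×1.008 + 2×15.999 = 150.18 g/mol.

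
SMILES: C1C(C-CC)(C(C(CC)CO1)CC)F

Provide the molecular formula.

Heavy atoms from the SMILES: 12 C, 1 F, 1 O.
Implicit hydrogens by atom environment:
  6 × C: 2 H each → 12
  3 × C: 3 H each → 9
  2 × C: 1 H each → 2
  1 × C: no H
  1 × F: no H
  1 × O: no H
  Total hydrogens = 23.
Molecular formula: C12H23FO

C12H23FO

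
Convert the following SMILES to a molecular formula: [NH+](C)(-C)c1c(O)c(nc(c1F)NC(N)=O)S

Heavy atoms from the SMILES: 8 C, 1 F, 4 N, 2 O, 1 S.
Implicit hydrogens by atom environment:
  5 × C (aromatic): no H
  2 × C: 3 H each → 6
  1 × C: no H
  1 × F: no H
  1 × N: 2 H
  1 × N (charge +1): 1 H
  1 × N: 1 H
  1 × N (aromatic): no H
  1 × O: 1 H
  1 × O: no H
  1 × S: 1 H
  Total hydrogens = 12.
Net charge +1.
Molecular formula: C8H12FN4O2S+

C8H12FN4O2S+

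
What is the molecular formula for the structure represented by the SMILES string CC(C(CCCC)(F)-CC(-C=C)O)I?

C11H20FIO

Heavy atoms from the SMILES: 11 C, 1 F, 1 I, 1 O.
Implicit hydrogens by atom environment:
  5 × C: 2 H each → 10
  3 × C: 1 H each → 3
  2 × C: 3 H each → 6
  1 × C: no H
  1 × F: no H
  1 × I: no H
  1 × O: 1 H
  Total hydrogens = 20.
Molecular formula: C11H20FIO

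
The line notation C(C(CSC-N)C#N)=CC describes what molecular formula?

C7H12N2S

Heavy atoms from the SMILES: 7 C, 2 N, 1 S.
Implicit hydrogens by atom environment:
  3 × C: 1 H each → 3
  2 × C: 2 H each → 4
  1 × C: 3 H
  1 × C: no H
  1 × N: 2 H
  1 × N: no H
  1 × S: no H
  Total hydrogens = 12.
Molecular formula: C7H12N2S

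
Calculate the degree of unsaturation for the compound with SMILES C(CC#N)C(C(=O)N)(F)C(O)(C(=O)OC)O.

Molecular formula from the SMILES: C8H11FN2O5.
DoU = (2C + 2 + N − H − X)/2 = (2·8 + 2 + 2 − 11 − 1)/2 = 8/2 = 4.
(Structurally: 0 ring(s) + 4 π bond(s) = 4.)

4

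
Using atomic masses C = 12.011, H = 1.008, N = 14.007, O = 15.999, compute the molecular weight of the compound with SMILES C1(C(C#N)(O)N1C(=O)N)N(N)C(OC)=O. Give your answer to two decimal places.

Molecular formula: C6H9N5O4.
M = 6×12.011 + 9×1.008 + 5×14.007 + 4×15.999 = 215.17 g/mol.

215.17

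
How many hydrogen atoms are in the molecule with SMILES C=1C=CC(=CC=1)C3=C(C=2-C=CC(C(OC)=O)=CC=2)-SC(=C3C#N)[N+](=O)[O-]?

12

Hydrogens are implicit in SMILES; fill each atom to its normal valence:
  9 × C (aromatic): 1 H each → 9
  7 × C (aromatic): no H
  3 × O: no H
  2 × C: no H
  1 × C: 3 H
  1 × N (charge +1): no H
  1 × N: no H
  1 × O (charge -1): no H
  1 × S (aromatic): no H
  Total hydrogens = 12.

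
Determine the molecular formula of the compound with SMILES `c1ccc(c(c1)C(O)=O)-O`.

C7H6O3

Heavy atoms from the SMILES: 7 C, 3 O.
Implicit hydrogens by atom environment:
  4 × C (aromatic): 1 H each → 4
  2 × C (aromatic): no H
  2 × O: 1 H each → 2
  1 × C: no H
  1 × O: no H
  Total hydrogens = 6.
Molecular formula: C7H6O3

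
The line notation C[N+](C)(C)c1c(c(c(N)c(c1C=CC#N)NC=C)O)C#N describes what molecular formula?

Heavy atoms from the SMILES: 15 C, 5 N, 1 O.
Implicit hydrogens by atom environment:
  6 × C (aromatic): no H
  3 × C: 3 H each → 9
  3 × C: 1 H each → 3
  2 × C: no H
  2 × N: no H
  1 × C: 2 H
  1 × N: 2 H
  1 × N: 1 H
  1 × N (charge +1): no H
  1 × O: 1 H
  Total hydrogens = 18.
Net charge +1.
Molecular formula: C15H18N5O+

C15H18N5O+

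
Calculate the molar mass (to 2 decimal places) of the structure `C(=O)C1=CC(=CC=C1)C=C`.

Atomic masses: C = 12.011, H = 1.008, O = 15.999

132.16

Molecular formula: C9H8O.
M = 9×12.011 + 8×1.008 + 1×15.999 = 132.16 g/mol.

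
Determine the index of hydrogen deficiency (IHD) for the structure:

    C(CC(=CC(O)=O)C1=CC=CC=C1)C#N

8

Molecular formula from the SMILES: C12H11NO2.
DoU = (2C + 2 + N − H − X)/2 = (2·12 + 2 + 1 − 11 − 0)/2 = 16/2 = 8.
(Structurally: 1 ring(s) + 7 π bond(s) = 8.)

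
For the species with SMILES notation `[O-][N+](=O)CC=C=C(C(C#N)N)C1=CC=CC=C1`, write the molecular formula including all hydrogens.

C12H11N3O2

Heavy atoms from the SMILES: 12 C, 3 N, 2 O.
Implicit hydrogens by atom environment:
  5 × C (aromatic): 1 H each → 5
  3 × C: no H
  2 × C: 1 H each → 2
  1 × C: 2 H
  1 × C (aromatic): no H
  1 × N: 2 H
  1 × N: no H
  1 × N (charge +1): no H
  1 × O: no H
  1 × O (charge -1): no H
  Total hydrogens = 11.
Molecular formula: C12H11N3O2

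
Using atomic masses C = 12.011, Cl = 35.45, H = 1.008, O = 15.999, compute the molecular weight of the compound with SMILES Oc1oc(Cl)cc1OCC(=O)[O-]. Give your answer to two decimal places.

Molecular formula: C6H4ClO5-.
M = 6×12.011 + 1×35.45 + 4×1.008 + 5×15.999 = 191.54 g/mol.

191.54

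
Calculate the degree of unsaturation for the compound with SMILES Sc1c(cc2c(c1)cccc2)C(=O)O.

8

Molecular formula from the SMILES: C11H8O2S.
DoU = (2C + 2 + N − H − X)/2 = (2·11 + 2 + 0 − 8 − 0)/2 = 16/2 = 8.
(Structurally: 2 ring(s) + 6 π bond(s) = 8.)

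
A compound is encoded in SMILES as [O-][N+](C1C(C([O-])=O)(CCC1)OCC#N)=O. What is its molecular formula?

C8H9N2O5-

Heavy atoms from the SMILES: 8 C, 2 N, 5 O.
Implicit hydrogens by atom environment:
  4 × C: 2 H each → 8
  3 × C: no H
  3 × O: no H
  2 × O (charge -1): no H
  1 × C: 1 H
  1 × N (charge +1): no H
  1 × N: no H
  Total hydrogens = 9.
Net charge -1.
Molecular formula: C8H9N2O5-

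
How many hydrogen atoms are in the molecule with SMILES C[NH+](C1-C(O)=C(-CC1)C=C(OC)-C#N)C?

17

Hydrogens are implicit in SMILES; fill each atom to its normal valence:
  4 × C: no H
  3 × C: 3 H each → 9
  2 × C: 2 H each → 4
  2 × C: 1 H each → 2
  1 × N (charge +1): 1 H
  1 × N: no H
  1 × O: 1 H
  1 × O: no H
  Total hydrogens = 17.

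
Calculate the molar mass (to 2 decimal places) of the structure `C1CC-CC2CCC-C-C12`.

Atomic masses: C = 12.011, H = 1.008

Molecular formula: C10H18.
M = 10×12.011 + 18×1.008 = 138.25 g/mol.

138.25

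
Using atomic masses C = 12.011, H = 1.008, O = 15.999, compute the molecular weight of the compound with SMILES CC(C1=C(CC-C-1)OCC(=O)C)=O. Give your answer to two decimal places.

Molecular formula: C10H14O3.
M = 10×12.011 + 14×1.008 + 3×15.999 = 182.22 g/mol.

182.22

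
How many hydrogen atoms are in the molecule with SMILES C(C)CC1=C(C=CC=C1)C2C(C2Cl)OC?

17

Hydrogens are implicit in SMILES; fill each atom to its normal valence:
  4 × C (aromatic): 1 H each → 4
  3 × C: 1 H each → 3
  2 × C: 3 H each → 6
  2 × C: 2 H each → 4
  2 × C (aromatic): no H
  1 × Cl: no H
  1 × O: no H
  Total hydrogens = 17.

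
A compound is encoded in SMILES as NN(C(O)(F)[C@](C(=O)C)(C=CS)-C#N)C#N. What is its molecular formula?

Heavy atoms from the SMILES: 8 C, 1 F, 4 N, 2 O, 1 S.
Implicit hydrogens by atom environment:
  5 × C: no H
  3 × N: no H
  2 × C: 1 H each → 2
  1 × C: 3 H
  1 × F: no H
  1 × N: 2 H
  1 × O: 1 H
  1 × O: no H
  1 × S: 1 H
  Total hydrogens = 9.
Molecular formula: C8H9FN4O2S

C8H9FN4O2S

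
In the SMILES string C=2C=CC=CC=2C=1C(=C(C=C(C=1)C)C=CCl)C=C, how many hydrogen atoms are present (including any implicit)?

15

Hydrogens are implicit in SMILES; fill each atom to its normal valence:
  7 × C (aromatic): 1 H each → 7
  5 × C (aromatic): no H
  3 × C: 1 H each → 3
  1 × C: 3 H
  1 × C: 2 H
  1 × Cl: no H
  Total hydrogens = 15.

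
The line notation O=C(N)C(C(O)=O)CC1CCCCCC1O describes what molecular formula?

Heavy atoms from the SMILES: 11 C, 1 N, 4 O.
Implicit hydrogens by atom environment:
  6 × C: 2 H each → 12
  3 × C: 1 H each → 3
  2 × C: no H
  2 × O: 1 H each → 2
  2 × O: no H
  1 × N: 2 H
  Total hydrogens = 19.
Molecular formula: C11H19NO4

C11H19NO4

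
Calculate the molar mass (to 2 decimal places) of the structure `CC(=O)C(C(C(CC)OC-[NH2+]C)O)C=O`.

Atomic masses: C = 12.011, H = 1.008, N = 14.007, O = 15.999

218.27

Molecular formula: C10H20NO4+.
M = 10×12.011 + 20×1.008 + 1×14.007 + 4×15.999 = 218.27 g/mol.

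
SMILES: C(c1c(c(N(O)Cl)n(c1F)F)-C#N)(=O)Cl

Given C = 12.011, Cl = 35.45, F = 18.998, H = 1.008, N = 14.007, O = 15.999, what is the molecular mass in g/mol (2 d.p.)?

Molecular formula: C6HCl2F2N3O2.
M = 6×12.011 + 2×35.45 + 2×18.998 + 1×1.008 + 3×14.007 + 2×15.999 = 255.99 g/mol.

255.99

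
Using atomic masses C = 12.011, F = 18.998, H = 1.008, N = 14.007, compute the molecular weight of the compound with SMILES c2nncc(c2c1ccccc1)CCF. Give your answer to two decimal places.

Molecular formula: C12H11FN2.
M = 12×12.011 + 1×18.998 + 11×1.008 + 2×14.007 = 202.23 g/mol.

202.23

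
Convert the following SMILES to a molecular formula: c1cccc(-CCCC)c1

C10H14

Heavy atoms from the SMILES: 10 C.
Implicit hydrogens by atom environment:
  5 × C (aromatic): 1 H each → 5
  3 × C: 2 H each → 6
  1 × C: 3 H
  1 × C (aromatic): no H
  Total hydrogens = 14.
Molecular formula: C10H14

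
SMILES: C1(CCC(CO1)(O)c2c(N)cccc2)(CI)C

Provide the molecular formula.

Heavy atoms from the SMILES: 13 C, 1 I, 1 N, 2 O.
Implicit hydrogens by atom environment:
  4 × C: 2 H each → 8
  4 × C (aromatic): 1 H each → 4
  2 × C: no H
  2 × C (aromatic): no H
  1 × C: 3 H
  1 × I: no H
  1 × N: 2 H
  1 × O: 1 H
  1 × O: no H
  Total hydrogens = 18.
Molecular formula: C13H18INO2

C13H18INO2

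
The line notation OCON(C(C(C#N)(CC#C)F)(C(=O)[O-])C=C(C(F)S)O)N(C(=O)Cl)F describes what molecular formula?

Heavy atoms from the SMILES: 12 C, 1 Cl, 3 F, 3 N, 6 O, 1 S.
Implicit hydrogens by atom environment:
  7 × C: no H
  3 × C: 1 H each → 3
  3 × F: no H
  3 × N: no H
  3 × O: no H
  2 × C: 2 H each → 4
  2 × O: 1 H each → 2
  1 × Cl: no H
  1 × O (charge -1): no H
  1 × S: 1 H
  Total hydrogens = 10.
Net charge -1.
Molecular formula: C12H10ClF3N3O6S-

C12H10ClF3N3O6S-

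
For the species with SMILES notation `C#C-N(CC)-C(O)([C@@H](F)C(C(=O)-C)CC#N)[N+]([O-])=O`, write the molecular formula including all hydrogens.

Heavy atoms from the SMILES: 11 C, 1 F, 3 N, 4 O.
Implicit hydrogens by atom environment:
  4 × C: no H
  3 × C: 1 H each → 3
  2 × C: 3 H each → 6
  2 × C: 2 H each → 4
  2 × N: no H
  2 × O: no H
  1 × F: no H
  1 × N (charge +1): no H
  1 × O: 1 H
  1 × O (charge -1): no H
  Total hydrogens = 14.
Molecular formula: C11H14FN3O4

C11H14FN3O4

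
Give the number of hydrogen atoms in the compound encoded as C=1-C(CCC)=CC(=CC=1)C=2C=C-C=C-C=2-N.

17

Hydrogens are implicit in SMILES; fill each atom to its normal valence:
  8 × C (aromatic): 1 H each → 8
  4 × C (aromatic): no H
  2 × C: 2 H each → 4
  1 × C: 3 H
  1 × N: 2 H
  Total hydrogens = 17.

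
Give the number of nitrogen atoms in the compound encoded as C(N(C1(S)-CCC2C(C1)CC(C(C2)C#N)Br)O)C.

The symbol for nitrogen appears 2 times in the SMILES.

2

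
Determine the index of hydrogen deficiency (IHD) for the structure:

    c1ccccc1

4

Molecular formula from the SMILES: C6H6.
DoU = (2C + 2 + N − H − X)/2 = (2·6 + 2 + 0 − 6 − 0)/2 = 8/2 = 4.
(Structurally: 1 ring(s) + 3 π bond(s) = 4.)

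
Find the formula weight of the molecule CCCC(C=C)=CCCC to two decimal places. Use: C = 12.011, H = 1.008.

138.25

Molecular formula: C10H18.
M = 10×12.011 + 18×1.008 = 138.25 g/mol.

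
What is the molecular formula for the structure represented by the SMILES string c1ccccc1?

Heavy atoms from the SMILES: 6 C.
Implicit hydrogens by atom environment:
  6 × C (aromatic): 1 H each → 6
  Total hydrogens = 6.
Molecular formula: C6H6

C6H6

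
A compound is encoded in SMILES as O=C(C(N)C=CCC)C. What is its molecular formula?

C7H13NO

Heavy atoms from the SMILES: 7 C, 1 N, 1 O.
Implicit hydrogens by atom environment:
  3 × C: 1 H each → 3
  2 × C: 3 H each → 6
  1 × C: 2 H
  1 × C: no H
  1 × N: 2 H
  1 × O: no H
  Total hydrogens = 13.
Molecular formula: C7H13NO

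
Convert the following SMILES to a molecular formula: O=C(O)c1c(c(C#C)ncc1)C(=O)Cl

C9H4ClNO3

Heavy atoms from the SMILES: 9 C, 1 Cl, 1 N, 3 O.
Implicit hydrogens by atom environment:
  3 × C (aromatic): no H
  3 × C: no H
  2 × C (aromatic): 1 H each → 2
  2 × O: no H
  1 × C: 1 H
  1 × Cl: no H
  1 × N (aromatic): no H
  1 × O: 1 H
  Total hydrogens = 4.
Molecular formula: C9H4ClNO3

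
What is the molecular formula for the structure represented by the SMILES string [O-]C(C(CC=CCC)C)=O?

C8H13O2-

Heavy atoms from the SMILES: 8 C, 2 O.
Implicit hydrogens by atom environment:
  3 × C: 1 H each → 3
  2 × C: 3 H each → 6
  2 × C: 2 H each → 4
  1 × C: no H
  1 × O: no H
  1 × O (charge -1): no H
  Total hydrogens = 13.
Net charge -1.
Molecular formula: C8H13O2-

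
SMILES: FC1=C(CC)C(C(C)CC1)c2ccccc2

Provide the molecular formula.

Heavy atoms from the SMILES: 15 C, 1 F.
Implicit hydrogens by atom environment:
  5 × C (aromatic): 1 H each → 5
  3 × C: 2 H each → 6
  2 × C: 3 H each → 6
  2 × C: 1 H each → 2
  2 × C: no H
  1 × C (aromatic): no H
  1 × F: no H
  Total hydrogens = 19.
Molecular formula: C15H19F

C15H19F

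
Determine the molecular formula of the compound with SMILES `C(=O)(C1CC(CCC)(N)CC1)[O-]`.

Heavy atoms from the SMILES: 9 C, 1 N, 2 O.
Implicit hydrogens by atom environment:
  5 × C: 2 H each → 10
  2 × C: no H
  1 × C: 3 H
  1 × C: 1 H
  1 × N: 2 H
  1 × O: no H
  1 × O (charge -1): no H
  Total hydrogens = 16.
Net charge -1.
Molecular formula: C9H16NO2-

C9H16NO2-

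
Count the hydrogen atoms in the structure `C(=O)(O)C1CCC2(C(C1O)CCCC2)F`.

Hydrogens are implicit in SMILES; fill each atom to its normal valence:
  6 × C: 2 H each → 12
  3 × C: 1 H each → 3
  2 × C: no H
  2 × O: 1 H each → 2
  1 × F: no H
  1 × O: no H
  Total hydrogens = 17.

17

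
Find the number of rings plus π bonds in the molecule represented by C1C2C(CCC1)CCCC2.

Molecular formula from the SMILES: C10H18.
DoU = (2C + 2 + N − H − X)/2 = (2·10 + 2 + 0 − 18 − 0)/2 = 4/2 = 2.
(Structurally: 2 ring(s) + 0 π bond(s) = 2.)

2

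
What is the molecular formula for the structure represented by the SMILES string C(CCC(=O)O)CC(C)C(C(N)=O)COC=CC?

C13H23NO4

Heavy atoms from the SMILES: 13 C, 1 N, 4 O.
Implicit hydrogens by atom environment:
  5 × C: 2 H each → 10
  4 × C: 1 H each → 4
  3 × O: no H
  2 × C: 3 H each → 6
  2 × C: no H
  1 × N: 2 H
  1 × O: 1 H
  Total hydrogens = 23.
Molecular formula: C13H23NO4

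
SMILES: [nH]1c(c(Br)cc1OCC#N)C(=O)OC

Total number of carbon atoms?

The symbol for carbon appears 8 times in the SMILES. Lowercase c denotes aromatic carbon and counts toward C.

8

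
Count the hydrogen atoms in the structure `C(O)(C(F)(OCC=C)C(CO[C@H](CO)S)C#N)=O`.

14

Hydrogens are implicit in SMILES; fill each atom to its normal valence:
  4 × C: 2 H each → 8
  3 × C: 1 H each → 3
  3 × C: no H
  3 × O: no H
  2 × O: 1 H each → 2
  1 × F: no H
  1 × N: no H
  1 × S: 1 H
  Total hydrogens = 14.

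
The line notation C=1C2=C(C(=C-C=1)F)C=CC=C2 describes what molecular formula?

Heavy atoms from the SMILES: 10 C, 1 F.
Implicit hydrogens by atom environment:
  7 × C (aromatic): 1 H each → 7
  3 × C (aromatic): no H
  1 × F: no H
  Total hydrogens = 7.
Molecular formula: C10H7F

C10H7F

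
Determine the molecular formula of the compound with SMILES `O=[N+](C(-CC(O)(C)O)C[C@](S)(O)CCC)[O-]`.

Heavy atoms from the SMILES: 9 C, 1 N, 5 O, 1 S.
Implicit hydrogens by atom environment:
  4 × C: 2 H each → 8
  3 × O: 1 H each → 3
  2 × C: 3 H each → 6
  2 × C: no H
  1 × C: 1 H
  1 × N (charge +1): no H
  1 × O: no H
  1 × O (charge -1): no H
  1 × S: 1 H
  Total hydrogens = 19.
Molecular formula: C9H19NO5S

C9H19NO5S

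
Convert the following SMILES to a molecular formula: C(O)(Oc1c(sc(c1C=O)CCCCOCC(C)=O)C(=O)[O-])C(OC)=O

Heavy atoms from the SMILES: 16 C, 9 O, 1 S.
Implicit hydrogens by atom environment:
  7 × O: no H
  5 × C: 2 H each → 10
  4 × C (aromatic): no H
  3 × C: no H
  2 × C: 3 H each → 6
  2 × C: 1 H each → 2
  1 × O: 1 H
  1 × O (charge -1): no H
  1 × S (aromatic): no H
  Total hydrogens = 19.
Net charge -1.
Molecular formula: C16H19O9S-

C16H19O9S-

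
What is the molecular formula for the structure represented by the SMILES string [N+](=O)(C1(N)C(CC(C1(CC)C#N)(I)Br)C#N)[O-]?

C9H10BrIN4O2

Heavy atoms from the SMILES: 1 Br, 9 C, 1 I, 4 N, 2 O.
Implicit hydrogens by atom environment:
  5 × C: no H
  2 × C: 2 H each → 4
  2 × N: no H
  1 × Br: no H
  1 × C: 3 H
  1 × C: 1 H
  1 × I: no H
  1 × N: 2 H
  1 × N (charge +1): no H
  1 × O: no H
  1 × O (charge -1): no H
  Total hydrogens = 10.
Molecular formula: C9H10BrIN4O2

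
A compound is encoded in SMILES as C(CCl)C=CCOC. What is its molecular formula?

Heavy atoms from the SMILES: 6 C, 1 Cl, 1 O.
Implicit hydrogens by atom environment:
  3 × C: 2 H each → 6
  2 × C: 1 H each → 2
  1 × C: 3 H
  1 × Cl: no H
  1 × O: no H
  Total hydrogens = 11.
Molecular formula: C6H11ClO

C6H11ClO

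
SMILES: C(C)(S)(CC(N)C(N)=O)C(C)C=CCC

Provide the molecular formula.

C11H22N2OS

Heavy atoms from the SMILES: 11 C, 2 N, 1 O, 1 S.
Implicit hydrogens by atom environment:
  4 × C: 1 H each → 4
  3 × C: 3 H each → 9
  2 × C: 2 H each → 4
  2 × C: no H
  2 × N: 2 H each → 4
  1 × O: no H
  1 × S: 1 H
  Total hydrogens = 22.
Molecular formula: C11H22N2OS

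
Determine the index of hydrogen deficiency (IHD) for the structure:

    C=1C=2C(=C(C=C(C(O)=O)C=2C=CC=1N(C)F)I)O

8

Molecular formula from the SMILES: C12H9FINO3.
DoU = (2C + 2 + N − H − X)/2 = (2·12 + 2 + 1 − 9 − 2)/2 = 16/2 = 8.
(Structurally: 2 ring(s) + 6 π bond(s) = 8.)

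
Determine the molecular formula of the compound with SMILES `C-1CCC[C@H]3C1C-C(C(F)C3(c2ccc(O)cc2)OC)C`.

C18H25FO2

Heavy atoms from the SMILES: 18 C, 1 F, 2 O.
Implicit hydrogens by atom environment:
  5 × C: 2 H each → 10
  4 × C: 1 H each → 4
  4 × C (aromatic): 1 H each → 4
  2 × C: 3 H each → 6
  2 × C (aromatic): no H
  1 × C: no H
  1 × F: no H
  1 × O: 1 H
  1 × O: no H
  Total hydrogens = 25.
Molecular formula: C18H25FO2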